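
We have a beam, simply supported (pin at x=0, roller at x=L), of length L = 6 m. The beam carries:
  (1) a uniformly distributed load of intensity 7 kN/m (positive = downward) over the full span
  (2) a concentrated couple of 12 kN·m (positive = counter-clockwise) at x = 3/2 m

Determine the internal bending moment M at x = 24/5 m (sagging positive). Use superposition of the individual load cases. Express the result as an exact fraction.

M(24/5) = 444/25 kN·m

Load 1 — uniform load w=7 kN/m over full span:
  M_1 = wx(L-x)/2 = 7·(24/5)·(6-(24/5))/2 = 504/25 kN·m
Load 2 — applied couple M₀=12 kN·m at a=3/2 m (b=L-a=9/2):
  M_2 = M₀x/L - M₀  [x>a] = 12·(24/5)/6 - 12 = -12/5 kN·m
Superposition: M = Σ M_i = 444/25 kN·m ≈ 17.760000 kN·m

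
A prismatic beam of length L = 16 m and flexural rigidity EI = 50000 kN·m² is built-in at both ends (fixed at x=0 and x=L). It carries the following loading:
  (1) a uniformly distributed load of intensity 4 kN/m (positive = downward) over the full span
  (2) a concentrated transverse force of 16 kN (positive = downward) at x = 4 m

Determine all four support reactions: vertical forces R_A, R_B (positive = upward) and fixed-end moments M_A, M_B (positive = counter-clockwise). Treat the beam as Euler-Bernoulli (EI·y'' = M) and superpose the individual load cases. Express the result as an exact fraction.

Load 1 — uniform load w=4 kN/m over full span:
  R_A = wL/2 = 4·16/2 = 32 kN
  M_A = wL²/12 = 4·16²/12 = 256/3 kN·m
  R_B = wL/2 = 4·16/2 = 32 kN
  M_B = -wL²/12 = -4·16²/12 = -256/3 kN·m
Load 2 — point force P=16 kN at a=4 m (b=L-a=12):
  R_A = Pb²(3a+b)/L³ = 16·12²·(3·4+12)/16³ = 27/2 kN
  M_A = Pab²/L² = 16·4·12²/16² = 36 kN·m
  R_B = Pa²(a+3b)/L³ = 16·4²·(4+3·12)/16³ = 5/2 kN
  M_B = -Pa²b/L² = -16·4²·12/16² = -12 kN·m
Superposition: R_A = 91/2 kN, M_A = 364/3 kN·m, R_B = 69/2 kN, M_B = -292/3 kN·m

R_A = 91/2 kN, M_A = 364/3 kN·m, R_B = 69/2 kN, M_B = -292/3 kN·m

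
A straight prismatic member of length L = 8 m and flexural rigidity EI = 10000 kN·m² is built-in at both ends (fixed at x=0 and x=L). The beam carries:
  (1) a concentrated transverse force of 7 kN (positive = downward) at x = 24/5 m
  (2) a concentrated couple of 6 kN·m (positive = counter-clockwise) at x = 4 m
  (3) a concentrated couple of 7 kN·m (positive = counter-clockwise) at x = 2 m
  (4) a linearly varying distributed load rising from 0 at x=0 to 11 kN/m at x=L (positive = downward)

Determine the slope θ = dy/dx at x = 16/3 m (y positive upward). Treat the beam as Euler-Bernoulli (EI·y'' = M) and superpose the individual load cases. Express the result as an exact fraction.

Load 1 — point force P=7 kN at a=24/5 m (b=L-a=16/5):
  θ_1 = Pa²(L-x)(2bL-(3b+a)(L-x))/(2L³EI)  [x>a] = 7·(24/5)²·(8-(16/3))·(2·(16/5)·8-(3·(16/5)+(24/5))·(8-(16/3)))/(2·8³·10000) = 42/78125 rad
Load 2 — applied couple M₀=6 kN·m at a=4 m (b=L-a=4):
  θ_2 = (R_Ax²/2 - M_Ax - M₀(x-a))/EI  [x>a] with R_A=9/8, M_A=3/2 = ((9/8)·(16/3)²/2 - (3/2)·(16/3) - 6·((16/3)-4))/10000 = 0 rad
Load 3 — applied couple M₀=7 kN·m at a=2 m (b=L-a=6):
  θ_3 = (R_Ax²/2 - M_Ax - M₀(x-a))/EI  [x>a] with R_A=63/64, M_A=-21/16 = ((63/64)·(16/3)²/2 - (-21/16)·(16/3) - 7·((16/3)-2))/10000 = -7/30000 rad
Load 4 — triangular load w₀=11 kN/m (0→w₀ over full span):
  θ_4 = -w₀(2x(L-x)(L-2x)(x+2L)+x²(L-x)²)/(120LEI) = -11·(2·(16/3)·(8-(16/3))·(8-2·(16/3))·((16/3)+2·8)+(16/3)²·(8-(16/3))²)/(120·8·10000) = 1232/759375 rad
Superposition: θ = Σ θ_i = 585221/303750000 rad ≈ 0.001927 rad

θ(16/3) = 585221/303750000 rad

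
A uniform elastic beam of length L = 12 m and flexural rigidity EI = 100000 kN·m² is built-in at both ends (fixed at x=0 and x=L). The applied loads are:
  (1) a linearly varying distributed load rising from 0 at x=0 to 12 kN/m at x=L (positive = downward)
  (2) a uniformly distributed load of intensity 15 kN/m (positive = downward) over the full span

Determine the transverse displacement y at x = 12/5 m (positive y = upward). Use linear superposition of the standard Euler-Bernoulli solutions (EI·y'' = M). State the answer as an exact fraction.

y(12/5) = -219024/48828125 m

Load 1 — triangular load w₀=12 kN/m (0→w₀ over full span):
  y_1 = -w₀x²(L-x)²(x+2L)/(120LEI) = -12·(12/5)²·(12-(12/5))²·((12/5)+2·12)/(120·12·100000) = -57024/48828125 m
Load 2 — uniform load w=15 kN/m over full span:
  y_2 = -wx²(L-x)²/(24EI) = -15·(12/5)²·(12-(12/5))²/(24·100000) = -1296/390625 m
Superposition: y = Σ y_i = -219024/48828125 m ≈ -0.004486 m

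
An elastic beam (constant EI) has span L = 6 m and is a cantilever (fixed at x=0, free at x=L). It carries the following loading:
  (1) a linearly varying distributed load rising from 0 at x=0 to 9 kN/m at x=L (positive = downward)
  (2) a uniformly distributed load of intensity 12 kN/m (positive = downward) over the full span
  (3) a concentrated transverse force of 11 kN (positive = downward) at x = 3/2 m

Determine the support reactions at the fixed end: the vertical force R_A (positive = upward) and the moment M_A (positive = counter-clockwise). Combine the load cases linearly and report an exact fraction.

Load 1 — triangular load w₀=9 kN/m (0→w₀ over full span):
  R_A = w₀L/2 = 9·6/2 = 27 kN
  M_A = w₀L²/3 = 9·6²/3 = 108 kN·m
Load 2 — uniform load w=12 kN/m over full span:
  R_A = wL = 12·6 = 72 kN
  M_A = wL²/2 = 12·6²/2 = 216 kN·m
Load 3 — point force P=11 kN at a=3/2 m (b=L-a=9/2):
  R_A = P = 11 kN
  M_A = Pa = 11·(3/2) = 33/2 kN·m
Superposition: R_A = 110 kN, M_A = 681/2 kN·m

R_A = 110 kN, M_A = 681/2 kN·m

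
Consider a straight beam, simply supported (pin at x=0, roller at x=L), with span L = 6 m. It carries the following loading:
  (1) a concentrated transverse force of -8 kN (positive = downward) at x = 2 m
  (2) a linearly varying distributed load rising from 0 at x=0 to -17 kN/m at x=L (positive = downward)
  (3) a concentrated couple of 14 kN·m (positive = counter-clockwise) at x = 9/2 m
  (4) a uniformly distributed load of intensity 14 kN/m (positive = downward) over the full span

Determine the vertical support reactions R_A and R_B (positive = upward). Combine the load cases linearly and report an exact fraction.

Load 1 — point force P=-8 kN at a=2 m (b=L-a=4):
  R_A = Pb/L = (-8)·4/6 = -16/3 kN
  R_B = Pa/L = (-8)·2/6 = -8/3 kN
Load 2 — triangular load w₀=-17 kN/m (0→w₀ over full span):
  R_A = w₀L/6 = (-17)·6/6 = -17 kN
  R_B = w₀L/3 = (-17)·6/3 = -34 kN
Load 3 — applied couple M₀=14 kN·m at a=9/2 m (b=L-a=3/2):
  R_A = M₀/L = 14/6 = 7/3 kN
  R_B = -M₀/L = -14/6 = -7/3 kN
Load 4 — uniform load w=14 kN/m over full span:
  R_A = wL/2 = 14·6/2 = 42 kN
  R_B = wL/2 = 14·6/2 = 42 kN
Superposition: R_A = 22 kN, R_B = 3 kN

R_A = 22 kN, R_B = 3 kN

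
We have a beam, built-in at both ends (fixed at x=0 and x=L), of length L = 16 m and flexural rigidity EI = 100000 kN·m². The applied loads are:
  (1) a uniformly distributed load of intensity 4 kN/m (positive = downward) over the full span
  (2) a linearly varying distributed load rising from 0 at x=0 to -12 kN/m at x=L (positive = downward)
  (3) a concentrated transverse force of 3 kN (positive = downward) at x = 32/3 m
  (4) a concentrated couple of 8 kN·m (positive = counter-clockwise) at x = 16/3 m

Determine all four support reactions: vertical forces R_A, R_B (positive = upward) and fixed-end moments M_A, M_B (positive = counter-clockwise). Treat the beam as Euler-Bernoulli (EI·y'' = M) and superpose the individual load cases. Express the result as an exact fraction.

Load 1 — uniform load w=4 kN/m over full span:
  R_A = wL/2 = 4·16/2 = 32 kN
  M_A = wL²/12 = 4·16²/12 = 256/3 kN·m
  R_B = wL/2 = 4·16/2 = 32 kN
  M_B = -wL²/12 = -4·16²/12 = -256/3 kN·m
Load 2 — triangular load w₀=-12 kN/m (0→w₀ over full span):
  R_A = 3w₀L/20 = 3·(-12)·16/20 = -144/5 kN
  M_A = w₀L²/30 = (-12)·16²/30 = -512/5 kN·m
  R_B = 7w₀L/20 = 7·(-12)·16/20 = -336/5 kN
  M_B = -w₀L²/20 = -(-12)·16²/20 = 768/5 kN·m
Load 3 — point force P=3 kN at a=32/3 m (b=L-a=16/3):
  R_A = Pb²(3a+b)/L³ = 3·(16/3)²·(3·(32/3)+(16/3))/16³ = 7/9 kN
  M_A = Pab²/L² = 3·(32/3)·(16/3)²/16² = 32/9 kN·m
  R_B = Pa²(a+3b)/L³ = 3·(32/3)²·((32/3)+3·(16/3))/16³ = 20/9 kN
  M_B = -Pa²b/L² = -3·(32/3)²·(16/3)/16² = -64/9 kN·m
Load 4 — applied couple M₀=8 kN·m at a=16/3 m (b=L-a=32/3):
  R_A = 6M₀ab/L³ = 6·8·(16/3)·(32/3)/16³ = 2/3 kN
  M_A = M₀b(2a-b)/L² = 8·(32/3)·(2·(16/3)-(32/3))/16² = 0 kN·m
  R_B = -6M₀ab/L³ = -6·8·(16/3)·(32/3)/16³ = -2/3 kN
  M_B = M₀a(2b-a)/L² = 8·(16/3)·(2·(32/3)-(16/3))/16² = 8/3 kN·m
Superposition: R_A = 209/45 kN, M_A = -608/45 kN·m, R_B = -1514/45 kN, M_B = 2872/45 kN·m

R_A = 209/45 kN, M_A = -608/45 kN·m, R_B = -1514/45 kN, M_B = 2872/45 kN·m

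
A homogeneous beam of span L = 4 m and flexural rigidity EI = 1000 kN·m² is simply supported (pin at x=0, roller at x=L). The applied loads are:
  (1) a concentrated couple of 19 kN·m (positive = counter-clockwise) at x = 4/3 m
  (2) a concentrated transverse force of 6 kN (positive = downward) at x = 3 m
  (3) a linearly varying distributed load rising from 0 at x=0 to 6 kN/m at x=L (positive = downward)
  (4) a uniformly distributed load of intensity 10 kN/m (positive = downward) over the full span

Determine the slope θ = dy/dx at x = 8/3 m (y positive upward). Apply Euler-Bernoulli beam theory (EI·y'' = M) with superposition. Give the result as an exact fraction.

Load 1 — applied couple M₀=19 kN·m at a=4/3 m (b=L-a=8/3):
  θ_1 = (M₀x²/(2L)-M₀(x-a)+C₁)/EI  [x>a] with C₁=M₀(3b²-L²)/(6L)=38/9 = (19·(8/3)²/(2·4)-19·((8/3)-(4/3))+(38/9))/1000 = -19/4500 rad
Load 2 — point force P=6 kN at a=3 m (b=L-a=1):
  θ_2 = -Pb(L²-b²-3x²)/(6LEI)  [x≤a] = -6·1·(4²-1²-3·(8/3)²)/(6·4·1000) = 19/12000 rad
Load 3 — triangular load w₀=6 kN/m (0→w₀ over full span):
  θ_3 = -w₀(7L⁴-30L²x²+15x⁴)/(360LEI) = -6·(7·4⁴-30·4²·(8/3)²+15·(8/3)⁴)/(360·4·1000) = 182/50625 rad
Load 4 — uniform load w=10 kN/m over full span:
  θ_4 = -w(L³-6Lx²+4x³)/(24EI) = -10·(4³-6·4·(8/3)²+4·(8/3)³)/(24·1000) = 26/2025 rad
Superposition: θ = Σ θ_i = 22349/1620000 rad ≈ 0.013796 rad

θ(8/3) = 22349/1620000 rad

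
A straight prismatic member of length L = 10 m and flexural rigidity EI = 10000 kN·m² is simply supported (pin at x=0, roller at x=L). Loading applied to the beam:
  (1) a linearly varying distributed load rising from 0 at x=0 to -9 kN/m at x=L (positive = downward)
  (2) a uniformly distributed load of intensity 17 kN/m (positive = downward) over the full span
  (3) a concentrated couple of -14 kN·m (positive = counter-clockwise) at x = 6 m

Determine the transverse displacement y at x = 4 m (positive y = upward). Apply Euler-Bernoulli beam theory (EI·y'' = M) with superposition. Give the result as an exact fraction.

Load 1 — triangular load w₀=-9 kN/m (0→w₀ over full span):
  y_1 = -w₀x(7L⁴-10L²x²+3x⁴)/(360LEI) = -(-9)·4·(7·10⁴-10·10²·4²+3·4⁴)/(360·10·10000) = 3423/62500 m
Load 2 — uniform load w=17 kN/m over full span:
  y_2 = -wx(L³-2Lx²+x³)/(24EI) = -17·4·(10³-2·10·4²+4³)/(24·10000) = -527/2500 m
Load 3 — applied couple M₀=-14 kN·m at a=6 m (b=L-a=4):
  y_3 = (M₀x³/(6L)+C₁x)/EI  [x≤a] with C₁=M₀(3b²-L²)/(6L)=182/15 = ((-14)·4³/(6·10)+(182/15)·4)/10000 = 21/6250 m
Superposition: y = Σ y_i = -4771/31250 m ≈ -0.152672 m

y(4) = -4771/31250 m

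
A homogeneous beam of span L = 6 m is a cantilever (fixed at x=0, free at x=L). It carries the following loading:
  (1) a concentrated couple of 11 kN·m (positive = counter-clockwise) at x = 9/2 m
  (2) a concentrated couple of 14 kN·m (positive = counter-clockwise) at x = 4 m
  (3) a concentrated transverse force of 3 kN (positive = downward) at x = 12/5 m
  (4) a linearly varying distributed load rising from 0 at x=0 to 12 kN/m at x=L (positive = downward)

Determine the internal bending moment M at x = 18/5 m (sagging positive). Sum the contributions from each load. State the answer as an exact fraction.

M(18/5) = -619/125 kN·m

Load 1 — applied couple M₀=11 kN·m at a=9/2 m (b=L-a=3/2):
  M_1 = M₀  [x≤a] = 11 = 11 kN·m
Load 2 — applied couple M₀=14 kN·m at a=4 m (b=L-a=2):
  M_2 = M₀  [x≤a] = 14 = 14 kN·m
Load 3 — point force P=3 kN at a=12/5 m (b=L-a=18/5):
  M_3 = 0  [x>a] = 0 kN·m
Load 4 — triangular load w₀=12 kN/m (0→w₀ over full span):
  M_4 = w₀Lx/2 - w₀L²/3 - w₀x³/(6L) = 12·6·(18/5)/2 - 12·6²/3 - 12·(18/5)³/(6·6) = -3744/125 kN·m
Superposition: M = Σ M_i = -619/125 kN·m ≈ -4.952000 kN·m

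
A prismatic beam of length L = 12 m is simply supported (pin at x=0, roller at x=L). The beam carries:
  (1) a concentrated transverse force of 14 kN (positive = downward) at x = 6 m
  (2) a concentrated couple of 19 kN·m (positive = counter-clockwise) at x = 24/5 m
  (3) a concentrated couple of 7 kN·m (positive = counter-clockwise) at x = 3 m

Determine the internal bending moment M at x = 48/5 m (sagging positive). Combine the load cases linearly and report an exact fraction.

Load 1 — point force P=14 kN at a=6 m (b=L-a=6):
  M_1 = Pa(L-x)/L  [x>a] = 14·6·(12-(48/5))/12 = 84/5 kN·m
Load 2 — applied couple M₀=19 kN·m at a=24/5 m (b=L-a=36/5):
  M_2 = M₀x/L - M₀  [x>a] = 19·(48/5)/12 - 19 = -19/5 kN·m
Load 3 — applied couple M₀=7 kN·m at a=3 m (b=L-a=9):
  M_3 = M₀x/L - M₀  [x>a] = 7·(48/5)/12 - 7 = -7/5 kN·m
Superposition: M = Σ M_i = 58/5 kN·m ≈ 11.600000 kN·m

M(48/5) = 58/5 kN·m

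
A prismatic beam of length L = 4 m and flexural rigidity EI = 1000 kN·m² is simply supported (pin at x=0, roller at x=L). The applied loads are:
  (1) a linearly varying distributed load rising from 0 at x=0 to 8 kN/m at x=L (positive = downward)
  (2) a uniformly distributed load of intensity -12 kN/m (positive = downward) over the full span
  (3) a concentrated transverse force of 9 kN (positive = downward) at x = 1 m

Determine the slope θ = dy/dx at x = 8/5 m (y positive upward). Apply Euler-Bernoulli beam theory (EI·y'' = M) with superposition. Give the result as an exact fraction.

θ(8/5) = 222389/45000000 rad

Load 1 — triangular load w₀=8 kN/m (0→w₀ over full span):
  θ_1 = -w₀(7L⁴-30L²x²+15x⁴)/(360LEI) = -8·(7·4⁴-30·4²·(8/5)²+15·(8/5)⁴)/(360·4·1000) = -2584/703125 rad
Load 2 — uniform load w=-12 kN/m over full span:
  θ_2 = -w(L³-6Lx²+4x³)/(24EI) = -(-12)·(4³-6·4·(8/5)²+4·(8/5)³)/(24·1000) = 148/15625 rad
Load 3 — point force P=9 kN at a=1 m (b=L-a=3):
  θ_3 = -Pa(2L²-6Lx+3x²+a²)/(6LEI)  [x>a] = -9·1·(2·4²-6·4·(8/5)+3·(8/5)²+1²)/(6·4·1000) = -171/200000 rad
Superposition: θ = Σ θ_i = 222389/45000000 rad ≈ 0.004942 rad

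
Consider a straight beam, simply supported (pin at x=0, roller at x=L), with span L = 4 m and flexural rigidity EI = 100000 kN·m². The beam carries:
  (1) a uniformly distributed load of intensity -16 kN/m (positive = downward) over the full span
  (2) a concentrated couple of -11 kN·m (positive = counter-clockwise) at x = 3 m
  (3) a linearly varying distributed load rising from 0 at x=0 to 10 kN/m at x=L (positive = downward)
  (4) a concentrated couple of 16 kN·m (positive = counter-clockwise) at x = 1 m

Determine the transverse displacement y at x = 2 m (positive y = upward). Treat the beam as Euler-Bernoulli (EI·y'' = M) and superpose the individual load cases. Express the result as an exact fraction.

y(2) = 683/1200000 m

Load 1 — uniform load w=-16 kN/m over full span:
  y_1 = -wx(L³-2Lx²+x³)/(24EI) = -(-16)·2·(4³-2·4·2²+2³)/(24·100000) = 1/1875 m
Load 2 — applied couple M₀=-11 kN·m at a=3 m (b=L-a=1):
  y_2 = (M₀x³/(6L)+C₁x)/EI  [x≤a] with C₁=M₀(3b²-L²)/(6L)=143/24 = ((-11)·2³/(6·4)+(143/24)·2)/100000 = 33/400000 m
Load 3 — triangular load w₀=10 kN/m (0→w₀ over full span):
  y_3 = -w₀x(7L⁴-10L²x²+3x⁴)/(360LEI) = -10·2·(7·4⁴-10·4²·2²+3·2⁴)/(360·4·100000) = -1/6000 m
Load 4 — applied couple M₀=16 kN·m at a=1 m (b=L-a=3):
  y_4 = (M₀x³/(6L)-M₀(x-a)²/2+C₁x)/EI  [x>a] with C₁=M₀(3b²-L²)/(6L)=22/3 = (16·2³/(6·4)-16·(2-1)²/2+(22/3)·2)/100000 = 3/25000 m
Superposition: y = Σ y_i = 683/1200000 m ≈ 0.000569 m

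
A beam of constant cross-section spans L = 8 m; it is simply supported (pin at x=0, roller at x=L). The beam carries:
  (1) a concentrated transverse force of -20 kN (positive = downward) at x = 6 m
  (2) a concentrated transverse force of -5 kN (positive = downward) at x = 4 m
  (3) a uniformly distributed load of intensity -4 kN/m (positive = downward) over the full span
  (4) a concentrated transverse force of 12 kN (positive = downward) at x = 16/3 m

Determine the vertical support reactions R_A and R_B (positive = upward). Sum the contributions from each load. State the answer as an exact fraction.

R_A = -39/2 kN, R_B = -51/2 kN

Load 1 — point force P=-20 kN at a=6 m (b=L-a=2):
  R_A = Pb/L = (-20)·2/8 = -5 kN
  R_B = Pa/L = (-20)·6/8 = -15 kN
Load 2 — point force P=-5 kN at a=4 m (b=L-a=4):
  R_A = Pb/L = (-5)·4/8 = -5/2 kN
  R_B = Pa/L = (-5)·4/8 = -5/2 kN
Load 3 — uniform load w=-4 kN/m over full span:
  R_A = wL/2 = (-4)·8/2 = -16 kN
  R_B = wL/2 = (-4)·8/2 = -16 kN
Load 4 — point force P=12 kN at a=16/3 m (b=L-a=8/3):
  R_A = Pb/L = 12·(8/3)/8 = 4 kN
  R_B = Pa/L = 12·(16/3)/8 = 8 kN
Superposition: R_A = -39/2 kN, R_B = -51/2 kN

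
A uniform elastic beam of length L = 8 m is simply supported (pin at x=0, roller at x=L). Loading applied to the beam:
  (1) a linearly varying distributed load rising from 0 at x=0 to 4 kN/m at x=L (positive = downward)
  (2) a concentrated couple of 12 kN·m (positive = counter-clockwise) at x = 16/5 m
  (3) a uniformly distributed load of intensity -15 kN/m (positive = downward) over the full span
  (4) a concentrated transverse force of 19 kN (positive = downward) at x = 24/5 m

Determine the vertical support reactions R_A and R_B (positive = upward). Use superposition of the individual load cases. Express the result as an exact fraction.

R_A = -1367/30 kN, R_B = -1183/30 kN

Load 1 — triangular load w₀=4 kN/m (0→w₀ over full span):
  R_A = w₀L/6 = 4·8/6 = 16/3 kN
  R_B = w₀L/3 = 4·8/3 = 32/3 kN
Load 2 — applied couple M₀=12 kN·m at a=16/5 m (b=L-a=24/5):
  R_A = M₀/L = 12/8 = 3/2 kN
  R_B = -M₀/L = -12/8 = -3/2 kN
Load 3 — uniform load w=-15 kN/m over full span:
  R_A = wL/2 = (-15)·8/2 = -60 kN
  R_B = wL/2 = (-15)·8/2 = -60 kN
Load 4 — point force P=19 kN at a=24/5 m (b=L-a=16/5):
  R_A = Pb/L = 19·(16/5)/8 = 38/5 kN
  R_B = Pa/L = 19·(24/5)/8 = 57/5 kN
Superposition: R_A = -1367/30 kN, R_B = -1183/30 kN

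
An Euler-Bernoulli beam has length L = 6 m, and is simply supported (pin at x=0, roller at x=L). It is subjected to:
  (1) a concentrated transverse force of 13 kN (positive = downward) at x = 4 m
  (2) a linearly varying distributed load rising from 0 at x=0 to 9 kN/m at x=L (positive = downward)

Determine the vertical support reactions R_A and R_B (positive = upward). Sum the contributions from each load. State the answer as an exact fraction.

Load 1 — point force P=13 kN at a=4 m (b=L-a=2):
  R_A = Pb/L = 13·2/6 = 13/3 kN
  R_B = Pa/L = 13·4/6 = 26/3 kN
Load 2 — triangular load w₀=9 kN/m (0→w₀ over full span):
  R_A = w₀L/6 = 9·6/6 = 9 kN
  R_B = w₀L/3 = 9·6/3 = 18 kN
Superposition: R_A = 40/3 kN, R_B = 80/3 kN

R_A = 40/3 kN, R_B = 80/3 kN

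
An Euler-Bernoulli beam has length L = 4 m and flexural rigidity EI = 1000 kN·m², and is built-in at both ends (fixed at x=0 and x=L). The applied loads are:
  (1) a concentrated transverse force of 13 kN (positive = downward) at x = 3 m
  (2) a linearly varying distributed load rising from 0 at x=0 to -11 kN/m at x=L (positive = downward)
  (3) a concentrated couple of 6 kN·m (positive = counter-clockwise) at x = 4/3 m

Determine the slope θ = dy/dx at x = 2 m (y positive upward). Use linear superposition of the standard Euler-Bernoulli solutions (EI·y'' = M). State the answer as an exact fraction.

θ(2) = -107/240000 rad

Load 1 — point force P=13 kN at a=3 m (b=L-a=1):
  θ_1 = -Pb²x(2aL-(3a+b)x)/(2L³EI)  [x≤a] = -13·1²·2·(2·3·4-(3·3+1)·2)/(2·4³·1000) = -13/16000 rad
Load 2 — triangular load w₀=-11 kN/m (0→w₀ over full span):
  θ_2 = -w₀(2x(L-x)(L-2x)(x+2L)+x²(L-x)²)/(120LEI) = -(-11)·(2·2·(4-2)·(4-2·2)·(2+2·4)+2²·(4-2)²)/(120·4·1000) = 11/30000 rad
Load 3 — applied couple M₀=6 kN·m at a=4/3 m (b=L-a=8/3):
  θ_3 = (R_Ax²/2 - M_Ax - M₀(x-a))/EI  [x>a] with R_A=2, M_A=0 = (2·2²/2 - 0·2 - 6·(2-(4/3)))/1000 = 0 rad
Superposition: θ = Σ θ_i = -107/240000 rad ≈ -0.000446 rad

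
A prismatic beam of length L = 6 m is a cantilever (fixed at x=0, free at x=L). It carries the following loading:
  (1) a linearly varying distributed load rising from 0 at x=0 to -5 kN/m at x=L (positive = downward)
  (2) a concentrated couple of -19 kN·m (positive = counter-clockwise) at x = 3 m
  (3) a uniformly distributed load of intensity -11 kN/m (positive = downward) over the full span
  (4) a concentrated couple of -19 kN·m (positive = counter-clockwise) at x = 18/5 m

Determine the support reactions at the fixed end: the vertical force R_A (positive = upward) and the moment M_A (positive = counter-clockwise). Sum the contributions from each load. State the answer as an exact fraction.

R_A = -81 kN, M_A = -220 kN·m

Load 1 — triangular load w₀=-5 kN/m (0→w₀ over full span):
  R_A = w₀L/2 = (-5)·6/2 = -15 kN
  M_A = w₀L²/3 = (-5)·6²/3 = -60 kN·m
Load 2 — applied couple M₀=-19 kN·m at a=3 m (b=L-a=3):
  R_A = 0 kN
  M_A = -M₀ = -(-19) = 19 kN·m
Load 3 — uniform load w=-11 kN/m over full span:
  R_A = wL = (-11)·6 = -66 kN
  M_A = wL²/2 = (-11)·6²/2 = -198 kN·m
Load 4 — applied couple M₀=-19 kN·m at a=18/5 m (b=L-a=12/5):
  R_A = 0 kN
  M_A = -M₀ = -(-19) = 19 kN·m
Superposition: R_A = -81 kN, M_A = -220 kN·m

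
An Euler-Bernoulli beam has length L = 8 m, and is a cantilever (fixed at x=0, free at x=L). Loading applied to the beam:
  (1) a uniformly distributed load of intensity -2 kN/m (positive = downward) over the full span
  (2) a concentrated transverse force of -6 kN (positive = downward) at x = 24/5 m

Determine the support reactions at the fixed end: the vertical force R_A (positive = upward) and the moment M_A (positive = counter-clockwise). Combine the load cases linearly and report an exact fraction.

Load 1 — uniform load w=-2 kN/m over full span:
  R_A = wL = (-2)·8 = -16 kN
  M_A = wL²/2 = (-2)·8²/2 = -64 kN·m
Load 2 — point force P=-6 kN at a=24/5 m (b=L-a=16/5):
  R_A = P = (-6) = -6 kN
  M_A = Pa = (-6)·(24/5) = -144/5 kN·m
Superposition: R_A = -22 kN, M_A = -464/5 kN·m

R_A = -22 kN, M_A = -464/5 kN·m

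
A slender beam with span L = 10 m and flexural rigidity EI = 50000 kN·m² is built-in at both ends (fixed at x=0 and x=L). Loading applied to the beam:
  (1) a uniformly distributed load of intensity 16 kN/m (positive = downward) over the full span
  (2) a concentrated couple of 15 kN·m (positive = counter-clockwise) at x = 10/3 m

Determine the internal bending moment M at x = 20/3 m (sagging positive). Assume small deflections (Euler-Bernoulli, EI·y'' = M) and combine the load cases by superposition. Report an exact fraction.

Load 1 — uniform load w=16 kN/m over full span:
  M_1 = wLx/2 - wL²/12 - wx²/2 = 16·10·(20/3)/2 - 16·10²/12 - 16·(20/3)²/2 = 400/9 kN·m
Load 2 — applied couple M₀=15 kN·m at a=10/3 m (b=L-a=20/3):
  M_2 = R_Ax - M_A - M₀  [x>a] with R_A=2, M_A=0 = 2·(20/3) - 0 - 15 = -5/3 kN·m
Superposition: M = Σ M_i = 385/9 kN·m ≈ 42.777778 kN·m

M(20/3) = 385/9 kN·m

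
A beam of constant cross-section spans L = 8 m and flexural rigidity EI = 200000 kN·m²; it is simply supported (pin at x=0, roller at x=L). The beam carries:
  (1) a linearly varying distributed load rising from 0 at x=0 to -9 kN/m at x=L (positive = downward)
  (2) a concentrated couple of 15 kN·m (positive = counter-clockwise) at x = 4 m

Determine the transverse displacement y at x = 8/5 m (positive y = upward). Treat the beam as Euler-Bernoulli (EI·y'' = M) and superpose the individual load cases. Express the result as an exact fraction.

Load 1 — triangular load w₀=-9 kN/m (0→w₀ over full span):
  y_1 = -w₀x(7L⁴-10L²x²+3x⁴)/(360LEI) = -(-9)·(8/5)·(7·8⁴-10·8²·(8/5)²+3·(8/5)⁴)/(360·8·200000) = 33024/48828125 m
Load 2 — applied couple M₀=15 kN·m at a=4 m (b=L-a=4):
  y_2 = (M₀x³/(6L)+C₁x)/EI  [x≤a] with C₁=M₀(3b²-L²)/(6L)=-5 = (15·(8/5)³/(6·8)+(-5)·(8/5))/200000 = -21/625000 m
Superposition: y = Σ y_i = 251067/390625000 m ≈ 0.000643 m

y(8/5) = 251067/390625000 m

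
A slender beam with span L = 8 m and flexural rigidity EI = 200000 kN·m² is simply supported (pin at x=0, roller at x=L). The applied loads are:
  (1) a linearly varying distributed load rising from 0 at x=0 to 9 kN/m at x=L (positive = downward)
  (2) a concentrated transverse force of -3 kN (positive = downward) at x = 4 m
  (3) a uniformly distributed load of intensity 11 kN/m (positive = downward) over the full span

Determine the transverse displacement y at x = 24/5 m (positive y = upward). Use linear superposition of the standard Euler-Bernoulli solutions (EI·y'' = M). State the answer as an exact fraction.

y(24/5) = -185857/48828125 m

Load 1 — triangular load w₀=9 kN/m (0→w₀ over full span):
  y_1 = -w₀x(7L⁴-10L²x²+3x⁴)/(360LEI) = -9·(24/5)·(7·8⁴-10·8²·(24/5)²+3·(24/5)⁴)/(360·8·200000) = -56832/48828125 m
Load 2 — point force P=-3 kN at a=4 m (b=L-a=4):
  y_2 = -Pa(L-x)(2Lx-a²-x²)/(6LEI)  [x>a] = -(-3)·4·(8-(24/5))·(2·8·(24/5)-4²-(24/5)²)/(6·8·200000) = 59/390625 m
Load 3 — uniform load w=11 kN/m over full span:
  y_3 = -wx(L³-2Lx²+x³)/(24EI) = -11·(24/5)·(8³-2·8·(24/5)²+(24/5)³)/(24·200000) = -5456/1953125 m
Superposition: y = Σ y_i = -185857/48828125 m ≈ -0.003806 m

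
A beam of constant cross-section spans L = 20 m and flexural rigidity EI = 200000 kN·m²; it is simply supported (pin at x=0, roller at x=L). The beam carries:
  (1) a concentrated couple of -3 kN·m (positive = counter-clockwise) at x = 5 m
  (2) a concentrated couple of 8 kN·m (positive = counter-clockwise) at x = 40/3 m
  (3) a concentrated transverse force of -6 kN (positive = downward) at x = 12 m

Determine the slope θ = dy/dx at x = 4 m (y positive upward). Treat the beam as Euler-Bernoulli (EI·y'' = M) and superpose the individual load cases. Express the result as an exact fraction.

θ(4) = 33317/72000000 rad

Load 1 — applied couple M₀=-3 kN·m at a=5 m (b=L-a=15):
  θ_1 = (M₀x²/(2L)+C₁)/EI  [x≤a] with C₁=M₀(3b²-L²)/(6L)=-55/8 = ((-3)·4²/(2·20)+(-55/8))/200000 = -323/8000000 rad
Load 2 — applied couple M₀=8 kN·m at a=40/3 m (b=L-a=20/3):
  θ_2 = (M₀x²/(2L)+C₁)/EI  [x≤a] with C₁=M₀(3b²-L²)/(6L)=-160/9 = (8·4²/(2·20)+(-160/9))/200000 = -41/562500 rad
Load 3 — point force P=-6 kN at a=12 m (b=L-a=8):
  θ_3 = -Pb(L²-b²-3x²)/(6LEI)  [x≤a] = -(-6)·8·(20²-8²-3·4²)/(6·20·200000) = 9/15625 rad
Superposition: θ = Σ θ_i = 33317/72000000 rad ≈ 0.000463 rad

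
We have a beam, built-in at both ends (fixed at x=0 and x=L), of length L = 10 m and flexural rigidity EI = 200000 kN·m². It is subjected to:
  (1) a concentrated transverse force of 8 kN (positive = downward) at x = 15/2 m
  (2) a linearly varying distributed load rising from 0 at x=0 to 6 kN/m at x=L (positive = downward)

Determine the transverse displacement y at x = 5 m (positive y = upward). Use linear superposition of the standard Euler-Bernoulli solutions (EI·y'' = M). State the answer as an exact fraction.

Load 1 — point force P=8 kN at a=15/2 m (b=L-a=5/2):
  y_1 = -Pb²x²(3aL-(3a+b)x)/(6L³EI)  [x≤a] = -8·(5/2)²·5²·(3·(15/2)·10-(3·(15/2)+(5/2))·5)/(6·10³·200000) = -1/9600 m
Load 2 — triangular load w₀=6 kN/m (0→w₀ over full span):
  y_2 = -w₀x²(L-x)²(x+2L)/(120LEI) = -6·5²·(10-5)²·(5+2·10)/(120·10·200000) = -1/2560 m
Superposition: y = Σ y_i = -19/38400 m ≈ -0.000495 m

y(5) = -19/38400 m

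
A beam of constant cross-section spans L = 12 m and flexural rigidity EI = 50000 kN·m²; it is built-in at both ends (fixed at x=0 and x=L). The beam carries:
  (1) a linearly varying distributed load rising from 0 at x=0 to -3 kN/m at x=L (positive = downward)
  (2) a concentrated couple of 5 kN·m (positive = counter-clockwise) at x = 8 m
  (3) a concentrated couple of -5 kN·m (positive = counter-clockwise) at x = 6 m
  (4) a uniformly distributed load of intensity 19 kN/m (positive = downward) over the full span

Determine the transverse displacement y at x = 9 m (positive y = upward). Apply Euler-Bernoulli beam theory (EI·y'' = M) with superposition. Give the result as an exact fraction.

y(9) = -85171/8000000 m

Load 1 — triangular load w₀=-3 kN/m (0→w₀ over full span):
  y_1 = -w₀x²(L-x)²(x+2L)/(120LEI) = -(-3)·9²·(12-9)²·(9+2·12)/(120·12·50000) = 8019/8000000 m
Load 2 — applied couple M₀=5 kN·m at a=8 m (b=L-a=4):
  y_2 = (R_Ax³/6 - M_Ax²/2 - M₀(x-a)²/2)/EI  [x>a] with R_A=5/9, M_A=5/3 = ((5/9)·9³/6 - (5/3)·9²/2 - 5·(9-8)²/2)/50000 = -1/20000 m
Load 3 — applied couple M₀=-5 kN·m at a=6 m (b=L-a=6):
  y_3 = (R_Ax³/6 - M_Ax²/2 - M₀(x-a)²/2)/EI  [x>a] with R_A=-5/8, M_A=-5/4 = ((-5/8)·9³/6 - (-5/4)·9²/2 - (-5)·(9-6)²/2)/50000 = -9/160000 m
Load 4 — uniform load w=19 kN/m over full span:
  y_4 = -wx²(L-x)²/(24EI) = -19·9²·(12-9)²/(24·50000) = -4617/400000 m
Superposition: y = Σ y_i = -85171/8000000 m ≈ -0.010646 m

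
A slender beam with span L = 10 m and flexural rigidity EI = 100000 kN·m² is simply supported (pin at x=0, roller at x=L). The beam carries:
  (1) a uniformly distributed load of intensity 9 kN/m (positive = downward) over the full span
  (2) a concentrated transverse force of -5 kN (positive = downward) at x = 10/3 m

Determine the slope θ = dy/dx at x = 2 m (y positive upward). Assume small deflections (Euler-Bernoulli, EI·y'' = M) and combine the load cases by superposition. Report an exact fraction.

θ(2) = -22097/8100000 rad

Load 1 — uniform load w=9 kN/m over full span:
  θ_1 = -w(L³-6Lx²+4x³)/(24EI) = -9·(10³-6·10·2²+4·2³)/(24·100000) = -297/100000 rad
Load 2 — point force P=-5 kN at a=10/3 m (b=L-a=20/3):
  θ_2 = -Pb(L²-b²-3x²)/(6LEI)  [x≤a] = -(-5)·(20/3)·(10²-(20/3)²-3·2²)/(6·10·100000) = 49/202500 rad
Superposition: θ = Σ θ_i = -22097/8100000 rad ≈ -0.002728 rad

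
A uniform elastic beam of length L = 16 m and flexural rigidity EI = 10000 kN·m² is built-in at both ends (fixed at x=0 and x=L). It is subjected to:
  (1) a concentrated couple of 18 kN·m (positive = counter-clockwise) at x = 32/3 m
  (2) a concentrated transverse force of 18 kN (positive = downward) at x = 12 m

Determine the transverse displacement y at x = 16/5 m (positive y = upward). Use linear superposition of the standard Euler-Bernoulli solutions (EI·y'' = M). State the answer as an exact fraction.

Load 1 — applied couple M₀=18 kN·m at a=32/3 m (b=L-a=16/3):
  y_1 = (R_Ax³/6 - M_Ax²/2)/EI  [x≤a] with R_A=3/2, M_A=6 = ((3/2)·(16/5)³/6 - 6·(16/5)²/2)/10000 = -176/78125 m
Load 2 — point force P=18 kN at a=12 m (b=L-a=4):
  y_2 = -Pb²x²(3aL-(3a+b)x)/(6L³EI)  [x≤a] = -18·4²·(16/5)²·(3·12·16-(3·12+4)·(16/5))/(6·16³·10000) = -84/15625 m
Superposition: y = Σ y_i = -596/78125 m ≈ -0.007629 m

y(16/5) = -596/78125 m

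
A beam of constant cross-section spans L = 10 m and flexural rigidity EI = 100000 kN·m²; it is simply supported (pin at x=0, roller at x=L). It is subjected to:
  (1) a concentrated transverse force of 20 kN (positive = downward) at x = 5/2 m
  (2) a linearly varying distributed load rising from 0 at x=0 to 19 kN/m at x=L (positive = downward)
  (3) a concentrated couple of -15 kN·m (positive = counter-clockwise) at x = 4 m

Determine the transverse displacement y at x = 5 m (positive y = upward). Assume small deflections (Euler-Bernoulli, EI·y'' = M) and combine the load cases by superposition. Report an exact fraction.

Load 1 — point force P=20 kN at a=5/2 m (b=L-a=15/2):
  y_1 = -Pa(L-x)(2Lx-a²-x²)/(6LEI)  [x>a] = -20·(5/2)·(10-5)·(2·10·5-(5/2)²-5²)/(6·10·100000) = -11/3840 m
Load 2 — triangular load w₀=19 kN/m (0→w₀ over full span):
  y_2 = -w₀x(7L⁴-10L²x²+3x⁴)/(360LEI) = -19·5·(7·10⁴-10·10²·5²+3·5⁴)/(360·10·100000) = -19/1536 m
Load 3 — applied couple M₀=-15 kN·m at a=4 m (b=L-a=6):
  y_3 = (M₀x³/(6L)-M₀(x-a)²/2+C₁x)/EI  [x>a] with C₁=M₀(3b²-L²)/(6L)=-2 = ((-15)·5³/(6·10)-(-15)·(5-4)²/2+(-2)·5)/100000 = -27/80000 m
Superposition: y = Σ y_i = -4983/320000 m ≈ -0.015572 m

y(5) = -4983/320000 m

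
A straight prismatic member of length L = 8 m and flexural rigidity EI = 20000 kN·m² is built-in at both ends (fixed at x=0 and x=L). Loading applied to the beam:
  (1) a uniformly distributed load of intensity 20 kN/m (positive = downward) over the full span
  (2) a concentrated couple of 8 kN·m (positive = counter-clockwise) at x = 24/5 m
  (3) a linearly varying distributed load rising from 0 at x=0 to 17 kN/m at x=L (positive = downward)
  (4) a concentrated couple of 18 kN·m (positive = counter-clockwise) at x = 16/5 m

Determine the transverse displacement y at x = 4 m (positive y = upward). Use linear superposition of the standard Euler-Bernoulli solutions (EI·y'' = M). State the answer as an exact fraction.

Load 1 — uniform load w=20 kN/m over full span:
  y_1 = -wx²(L-x)²/(24EI) = -20·4²·(8-4)²/(24·20000) = -4/375 m
Load 2 — applied couple M₀=8 kN·m at a=24/5 m (b=L-a=16/5):
  y_2 = (R_Ax³/6 - M_Ax²/2)/EI  [x≤a] with R_A=36/25, M_A=64/25 = ((36/25)·4³/6 - (64/25)·4²/2)/20000 = -4/15625 m
Load 3 — triangular load w₀=17 kN/m (0→w₀ over full span):
  y_3 = -w₀x²(L-x)²(x+2L)/(120LEI) = -17·4²·(8-4)²·(4+2·8)/(120·8·20000) = -17/3750 m
Load 4 — applied couple M₀=18 kN·m at a=16/5 m (b=L-a=24/5):
  y_4 = (R_Ax³/6 - M_Ax²/2 - M₀(x-a)²/2)/EI  [x>a] with R_A=81/25, M_A=54/25 = ((81/25)·4³/6 - (54/25)·4²/2 - 18·(4-(16/5))²/2)/20000 = 9/15625 m
Superposition: y = Σ y_i = -93/6250 m ≈ -0.014880 m

y(4) = -93/6250 m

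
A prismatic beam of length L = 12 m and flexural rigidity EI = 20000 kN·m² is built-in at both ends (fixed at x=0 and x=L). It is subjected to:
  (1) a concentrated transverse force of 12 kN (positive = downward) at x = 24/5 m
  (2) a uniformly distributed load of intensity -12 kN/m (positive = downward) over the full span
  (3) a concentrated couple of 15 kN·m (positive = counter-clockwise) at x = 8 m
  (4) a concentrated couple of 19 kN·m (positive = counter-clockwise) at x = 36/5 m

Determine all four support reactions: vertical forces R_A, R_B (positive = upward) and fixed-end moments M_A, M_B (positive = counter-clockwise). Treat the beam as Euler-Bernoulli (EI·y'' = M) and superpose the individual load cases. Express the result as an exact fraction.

R_A = -22604/375 kN, M_A = -14023/125 kN·m, R_B = -26896/375 kN, M_B = 16557/125 kN·m

Load 1 — point force P=12 kN at a=24/5 m (b=L-a=36/5):
  R_A = Pb²(3a+b)/L³ = 12·(36/5)²·(3·(24/5)+(36/5))/12³ = 972/125 kN
  M_A = Pab²/L² = 12·(24/5)·(36/5)²/12² = 2592/125 kN·m
  R_B = Pa²(a+3b)/L³ = 12·(24/5)²·((24/5)+3·(36/5))/12³ = 528/125 kN
  M_B = -Pa²b/L² = -12·(24/5)²·(36/5)/12² = -1728/125 kN·m
Load 2 — uniform load w=-12 kN/m over full span:
  R_A = wL/2 = (-12)·12/2 = -72 kN
  M_A = wL²/12 = (-12)·12²/12 = -144 kN·m
  R_B = wL/2 = (-12)·12/2 = -72 kN
  M_B = -wL²/12 = -(-12)·12²/12 = 144 kN·m
Load 3 — applied couple M₀=15 kN·m at a=8 m (b=L-a=4):
  R_A = 6M₀ab/L³ = 6·15·8·4/12³ = 5/3 kN
  M_A = M₀b(2a-b)/L² = 15·4·(2·8-4)/12² = 5 kN·m
  R_B = -6M₀ab/L³ = -6·15·8·4/12³ = -5/3 kN
  M_B = M₀a(2b-a)/L² = 15·8·(2·4-8)/12² = 0 kN·m
Load 4 — applied couple M₀=19 kN·m at a=36/5 m (b=L-a=24/5):
  R_A = 6M₀ab/L³ = 6·19·(36/5)·(24/5)/12³ = 57/25 kN
  M_A = M₀b(2a-b)/L² = 19·(24/5)·(2·(36/5)-(24/5))/12² = 152/25 kN·m
  R_B = -6M₀ab/L³ = -6·19·(36/5)·(24/5)/12³ = -57/25 kN
  M_B = M₀a(2b-a)/L² = 19·(36/5)·(2·(24/5)-(36/5))/12² = 57/25 kN·m
Superposition: R_A = -22604/375 kN, M_A = -14023/125 kN·m, R_B = -26896/375 kN, M_B = 16557/125 kN·m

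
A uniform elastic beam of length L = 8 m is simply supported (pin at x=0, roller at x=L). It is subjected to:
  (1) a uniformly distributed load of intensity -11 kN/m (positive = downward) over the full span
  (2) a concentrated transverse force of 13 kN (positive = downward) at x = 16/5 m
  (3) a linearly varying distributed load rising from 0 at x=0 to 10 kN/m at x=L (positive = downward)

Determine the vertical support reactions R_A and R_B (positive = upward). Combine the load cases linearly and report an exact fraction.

Load 1 — uniform load w=-11 kN/m over full span:
  R_A = wL/2 = (-11)·8/2 = -44 kN
  R_B = wL/2 = (-11)·8/2 = -44 kN
Load 2 — point force P=13 kN at a=16/5 m (b=L-a=24/5):
  R_A = Pb/L = 13·(24/5)/8 = 39/5 kN
  R_B = Pa/L = 13·(16/5)/8 = 26/5 kN
Load 3 — triangular load w₀=10 kN/m (0→w₀ over full span):
  R_A = w₀L/6 = 10·8/6 = 40/3 kN
  R_B = w₀L/3 = 10·8/3 = 80/3 kN
Superposition: R_A = -343/15 kN, R_B = -182/15 kN

R_A = -343/15 kN, R_B = -182/15 kN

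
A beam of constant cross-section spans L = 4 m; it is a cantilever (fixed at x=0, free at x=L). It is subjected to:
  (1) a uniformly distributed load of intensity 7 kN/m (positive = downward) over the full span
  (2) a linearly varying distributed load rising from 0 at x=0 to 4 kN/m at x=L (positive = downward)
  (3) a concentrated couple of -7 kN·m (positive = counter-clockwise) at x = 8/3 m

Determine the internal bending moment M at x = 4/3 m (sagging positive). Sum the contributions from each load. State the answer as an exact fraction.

Load 1 — uniform load w=7 kN/m over full span:
  M_1 = -w(L-x)²/2 = -7·(4-(4/3))²/2 = -224/9 kN·m
Load 2 — triangular load w₀=4 kN/m (0→w₀ over full span):
  M_2 = w₀Lx/2 - w₀L²/3 - w₀x³/(6L) = 4·4·(4/3)/2 - 4·4²/3 - 4·(4/3)³/(6·4) = -896/81 kN·m
Load 3 — applied couple M₀=-7 kN·m at a=8/3 m (b=L-a=4/3):
  M_3 = M₀  [x≤a] = (-7) = -7 kN·m
Superposition: M = Σ M_i = -3479/81 kN·m ≈ -42.950617 kN·m

M(4/3) = -3479/81 kN·m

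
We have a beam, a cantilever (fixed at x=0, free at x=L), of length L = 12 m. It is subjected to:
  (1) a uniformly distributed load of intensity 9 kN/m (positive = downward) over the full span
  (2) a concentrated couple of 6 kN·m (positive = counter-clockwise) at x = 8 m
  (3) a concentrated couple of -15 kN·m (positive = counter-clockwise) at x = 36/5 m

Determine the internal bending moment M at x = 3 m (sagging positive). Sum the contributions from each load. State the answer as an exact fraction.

Load 1 — uniform load w=9 kN/m over full span:
  M_1 = -w(L-x)²/2 = -9·(12-3)²/2 = -729/2 kN·m
Load 2 — applied couple M₀=6 kN·m at a=8 m (b=L-a=4):
  M_2 = M₀  [x≤a] = 6 = 6 kN·m
Load 3 — applied couple M₀=-15 kN·m at a=36/5 m (b=L-a=24/5):
  M_3 = M₀  [x≤a] = (-15) = -15 kN·m
Superposition: M = Σ M_i = -747/2 kN·m ≈ -373.500000 kN·m

M(3) = -747/2 kN·m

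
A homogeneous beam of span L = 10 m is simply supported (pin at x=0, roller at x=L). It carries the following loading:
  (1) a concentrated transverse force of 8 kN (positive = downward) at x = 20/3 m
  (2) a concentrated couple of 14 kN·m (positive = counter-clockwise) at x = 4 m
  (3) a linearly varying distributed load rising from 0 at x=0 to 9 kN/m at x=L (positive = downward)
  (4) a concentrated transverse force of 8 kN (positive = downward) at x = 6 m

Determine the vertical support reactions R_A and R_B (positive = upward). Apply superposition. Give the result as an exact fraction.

R_A = 334/15 kN, R_B = 581/15 kN

Load 1 — point force P=8 kN at a=20/3 m (b=L-a=10/3):
  R_A = Pb/L = 8·(10/3)/10 = 8/3 kN
  R_B = Pa/L = 8·(20/3)/10 = 16/3 kN
Load 2 — applied couple M₀=14 kN·m at a=4 m (b=L-a=6):
  R_A = M₀/L = 14/10 = 7/5 kN
  R_B = -M₀/L = -14/10 = -7/5 kN
Load 3 — triangular load w₀=9 kN/m (0→w₀ over full span):
  R_A = w₀L/6 = 9·10/6 = 15 kN
  R_B = w₀L/3 = 9·10/3 = 30 kN
Load 4 — point force P=8 kN at a=6 m (b=L-a=4):
  R_A = Pb/L = 8·4/10 = 16/5 kN
  R_B = Pa/L = 8·6/10 = 24/5 kN
Superposition: R_A = 334/15 kN, R_B = 581/15 kN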